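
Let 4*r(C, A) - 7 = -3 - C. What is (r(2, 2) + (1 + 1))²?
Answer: 25/4 ≈ 6.2500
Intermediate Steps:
r(C, A) = 1 - C/4 (r(C, A) = 7/4 + (-3 - C)/4 = 7/4 + (-¾ - C/4) = 1 - C/4)
(r(2, 2) + (1 + 1))² = ((1 - ¼*2) + (1 + 1))² = ((1 - ½) + 2)² = (½ + 2)² = (5/2)² = 25/4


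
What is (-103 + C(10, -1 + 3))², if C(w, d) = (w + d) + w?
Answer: 6561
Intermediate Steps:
C(w, d) = d + 2*w (C(w, d) = (d + w) + w = d + 2*w)
(-103 + C(10, -1 + 3))² = (-103 + ((-1 + 3) + 2*10))² = (-103 + (2 + 20))² = (-103 + 22)² = (-81)² = 6561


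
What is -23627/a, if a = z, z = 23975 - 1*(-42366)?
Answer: -23627/66341 ≈ -0.35614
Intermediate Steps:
z = 66341 (z = 23975 + 42366 = 66341)
a = 66341
-23627/a = -23627/66341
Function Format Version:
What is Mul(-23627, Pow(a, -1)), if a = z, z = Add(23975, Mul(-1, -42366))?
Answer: Rational(-23627, 66341) ≈ -0.35614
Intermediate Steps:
z = 66341 (z = Add(23975, 42366) = 66341)
a = 66341
Mul(-23627, Pow(a, -1)) = Mul(-23627, Pow(66341, -1)) = Mul(-23627, Rational(1, 66341)) = Rational(-23627, 66341)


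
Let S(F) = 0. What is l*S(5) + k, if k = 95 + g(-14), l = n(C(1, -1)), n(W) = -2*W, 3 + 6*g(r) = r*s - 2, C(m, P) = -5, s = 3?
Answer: 523/6 ≈ 87.167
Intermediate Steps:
g(r) = -5/6 + r/2 (g(r) = -1/2 + (r*3 - 2)/6 = -1/2 + (3*r - 2)/6 = -1/2 + (-2 + 3*r)/6 = -1/2 + (-1/3 + r/2) = -5/6 + r/2)
l = 10 (l = -2*(-5) = 10)
k = 523/6 (k = 95 + (-5/6 + (1/2)*(-14)) = 95 + (-5/6 - 7) = 95 - 47/6 = 523/6 ≈ 87.167)
l*S(5) + k = 10*0 + 523/6 = 0 + 523/6 = 523/6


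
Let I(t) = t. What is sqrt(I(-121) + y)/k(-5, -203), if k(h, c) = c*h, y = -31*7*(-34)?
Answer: sqrt(7257)/1015 ≈ 0.083929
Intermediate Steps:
y = 7378 (y = -217*(-34) = 7378)
sqrt(I(-121) + y)/k(-5, -203) = sqrt(-121 + 7378)/((-203*(-5))) = sqrt(7257)/1015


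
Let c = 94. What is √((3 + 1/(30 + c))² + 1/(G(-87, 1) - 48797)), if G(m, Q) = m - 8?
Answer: √20786066168829/1515652 ≈ 3.0081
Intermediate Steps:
G(m, Q) = -8 + m
√((3 + 1/(30 + c))² + 1/(G(-87, 1) - 48797)) = √((3 + 1/(30 + 94))² + 1/((-8 - 87) - 48797)) = √((3 + 1/124)² + 1/(-95 - 48797)) = √((3 + 1/124)² + 1/(-48892)) = √((373/124)² - 1/48892) = √(139129/15376 - 1/48892) = √(1700569923/187940848) = √20786066168829/1515652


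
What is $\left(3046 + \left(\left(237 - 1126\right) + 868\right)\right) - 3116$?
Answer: $-91$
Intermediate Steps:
$\left(3046 + \left(\left(237 - 1126\right) + 868\right)\right) - 3116 = \left(3046 + \left(-889 + 868\right)\right) - 3116 = \left(3046 - 21\right) - 3116 = 3025 - 3116 = -91$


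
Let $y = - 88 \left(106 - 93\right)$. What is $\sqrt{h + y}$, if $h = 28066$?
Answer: $\sqrt{26922} \approx 164.08$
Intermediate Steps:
$y = -1144$ ($y = \left(-88\right) 13 = -1144$)
$\sqrt{h + y} = \sqrt{28066 - 1144} = \sqrt{26922}$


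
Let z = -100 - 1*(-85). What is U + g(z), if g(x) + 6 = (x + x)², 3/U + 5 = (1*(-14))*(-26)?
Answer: 320949/359 ≈ 894.01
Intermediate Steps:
z = -15 (z = -100 + 85 = -15)
U = 3/359 (U = 3/(-5 + (1*(-14))*(-26)) = 3/(-5 - 14*(-26)) = 3/(-5 + 364) = 3/359 ≈ 0.0083565)
g(x) = -6 + 4*x² (g(x) = -6 + (x + x)² = -6 + (2*x)² = -6 + 4*x²)
U + g(z) = 3/359 + (-6 + 4*(-15)²) = 3/359 + (-6 + 4*225) = 3/359 + (-6 + 900) = 3/359 + 894 = 320949/359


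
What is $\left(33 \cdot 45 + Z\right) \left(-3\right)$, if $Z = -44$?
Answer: $-4323$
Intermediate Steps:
$\left(33 \cdot 45 + Z\right) \left(-3\right) = \left(33 \cdot 45 - 44\right) \left(-3\right) = \left(1485 - 44\right) \left(-3\right) = 1441 \left(-3\right) = -4323$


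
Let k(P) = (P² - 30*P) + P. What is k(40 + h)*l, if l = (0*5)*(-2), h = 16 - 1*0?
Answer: 0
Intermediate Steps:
h = 16 (h = 16 + 0 = 16)
k(P) = P² - 29*P
l = 0 (l = 0*(-2) = 0)
k(40 + h)*l = ((40 + 16)*(-29 + (40 + 16)))*0 = (56*(-29 + 56))*0 = (56*27)*0 = 1512*0 = 0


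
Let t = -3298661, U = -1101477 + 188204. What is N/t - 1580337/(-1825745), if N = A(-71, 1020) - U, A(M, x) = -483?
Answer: 95850655411/162770643985 ≈ 0.58887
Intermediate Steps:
U = -913273
N = 912790 (N = -483 - 1*(-913273) = -483 + 913273 = 912790)
N/t - 1580337/(-1825745) = 912790/(-3298661) - 1580337/(-1825745) = 912790*(-1/3298661) - 1580337*(-1/1825745) = -24670/89153 + 1580337/1825745 = 95850655411/162770643985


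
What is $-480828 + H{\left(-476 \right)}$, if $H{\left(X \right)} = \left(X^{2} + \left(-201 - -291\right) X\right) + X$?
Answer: $-297568$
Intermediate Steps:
$H{\left(X \right)} = X^{2} + 91 X$ ($H{\left(X \right)} = \left(X^{2} + \left(-201 + 291\right) X\right) + X = \left(X^{2} + 90 X\right) + X = X^{2} + 91 X$)
$-480828 + H{\left(-476 \right)} = -480828 - 476 \left(91 - 476\right) = -480828 - -183260 = -480828 + 183260 = -297568$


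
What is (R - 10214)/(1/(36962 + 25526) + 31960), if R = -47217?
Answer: -3588748328/1997116481 ≈ -1.7970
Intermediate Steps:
(R - 10214)/(1/(36962 + 25526) + 31960) = (-47217 - 10214)/(1/(36962 + 25526) + 31960) = -57431/(1/62488 + 31960) = -57431/1997116481/62488 = -57431*62488/1997116481 = -3588748328/1997116481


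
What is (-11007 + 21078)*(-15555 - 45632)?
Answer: -616214277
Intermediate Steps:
(-11007 + 21078)*(-15555 - 45632) = 10071*(-61187) = -616214277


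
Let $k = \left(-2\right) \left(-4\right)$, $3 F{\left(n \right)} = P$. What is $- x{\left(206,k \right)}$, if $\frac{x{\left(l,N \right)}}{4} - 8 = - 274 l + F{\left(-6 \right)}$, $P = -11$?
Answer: $\frac{677276}{3} \approx 2.2576 \cdot 10^{5}$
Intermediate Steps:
$F{\left(n \right)} = - \frac{11}{3}$ ($F{\left(n \right)} = \frac{1}{3} \left(-11\right) = - \frac{11}{3}$)
$k = 8$
$x{\left(l,N \right)} = \frac{52}{3} - 1096 l$ ($x{\left(l,N \right)} = 32 + 4 \left(- 274 l - \frac{11}{3}\right) = 32 + 4 \left(- \frac{11}{3} - 274 l\right) = 32 - \left(\frac{44}{3} + 1096 l\right) = \frac{52}{3} - 1096 l$)
$- x{\left(206,k \right)} = - (\frac{52}{3} - 225776) = \left(-1\right) \left(- \frac{677276}{3}\right) = \frac{677276}{3}$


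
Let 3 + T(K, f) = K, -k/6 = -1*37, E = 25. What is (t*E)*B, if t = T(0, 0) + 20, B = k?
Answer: 94350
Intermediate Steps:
k = 222 (k = -(-6)*37 = -6*(-37) = 222)
T(K, f) = -3 + K
B = 222
t = 17 (t = (-3 + 0) + 20 = -3 + 20 = 17)
(t*E)*B = (17*25)*222 = 425*222 = 94350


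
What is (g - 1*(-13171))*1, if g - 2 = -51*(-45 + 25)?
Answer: 14193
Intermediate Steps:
g = 1022 (g = 2 - 51*(-45 + 25) = 2 - 51*(-20) = 2 + 1020 = 1022)
(g - 1*(-13171))*1 = (1022 - 1*(-13171))*1 = (1022 + 13171)*1 = 14193*1 = 14193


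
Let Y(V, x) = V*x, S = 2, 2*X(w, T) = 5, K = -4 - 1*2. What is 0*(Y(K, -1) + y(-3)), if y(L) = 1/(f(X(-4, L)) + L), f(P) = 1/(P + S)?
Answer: 0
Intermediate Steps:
K = -6 (K = -4 - 2 = -6)
X(w, T) = 5/2 (X(w, T) = (½)*5 = 5/2)
f(P) = 1/(2 + P) (f(P) = 1/(P + 2) = 1/(2 + P))
y(L) = 1/(2/9 + L) (y(L) = 1/(1/(2 + 5/2) + L) = 1/(1/(9/2) + L) = 1/(2/9 + L))
0*(Y(K, -1) + y(-3)) = 0*(-6*(-1) + 9/(2 + 9*(-3))) = 0*(6 + 9/(2 - 27)) = 0*(6 + 9/(-25)) = 0*(6 + 9*(-1/25)) = 0*(6 - 9/25) = 0*(141/25) = 0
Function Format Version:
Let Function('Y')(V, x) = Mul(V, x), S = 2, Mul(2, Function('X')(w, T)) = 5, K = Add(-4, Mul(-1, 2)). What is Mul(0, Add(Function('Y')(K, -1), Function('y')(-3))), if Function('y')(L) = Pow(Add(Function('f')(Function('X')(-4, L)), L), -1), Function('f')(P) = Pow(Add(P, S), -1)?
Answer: 0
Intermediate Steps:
K = -6 (K = Add(-4, -2) = -6)
Function('X')(w, T) = Rational(5, 2) (Function('X')(w, T) = Mul(Rational(1, 2), 5) = Rational(5, 2))
Function('f')(P) = Pow(Add(2, P), -1) (Function('f')(P) = Pow(Add(P, 2), -1) = Pow(Add(2, P), -1))
Function('y')(L) = Pow(Add(Rational(2, 9), L), -1) (Function('y')(L) = Pow(Add(Pow(Add(2, Rational(5, 2)), -1), L), -1) = Pow(Add(Pow(Rational(9, 2), -1), L), -1) = Pow(Add(Rational(2, 9), L), -1))
Mul(0, Add(Function('Y')(K, -1), Function('y')(-3))) = Mul(0, Add(Mul(-6, -1), Mul(9, Pow(Add(2, Mul(9, -3)), -1)))) = Mul(0, Add(6, Mul(9, Pow(Add(2, -27), -1)))) = Mul(0, Add(6, Mul(9, Pow(-25, -1)))) = Mul(0, Add(6, Mul(9, Rational(-1, 25)))) = Mul(0, Add(6, Rational(-9, 25))) = Mul(0, Rational(141, 25)) = 0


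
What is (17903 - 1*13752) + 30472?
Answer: 34623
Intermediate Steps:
(17903 - 1*13752) + 30472 = (17903 - 13752) + 30472 = 4151 + 30472 = 34623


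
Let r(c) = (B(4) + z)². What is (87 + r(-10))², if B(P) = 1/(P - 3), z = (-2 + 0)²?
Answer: 12544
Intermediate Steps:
z = 4 (z = (-2)² = 4)
B(P) = 1/(-3 + P)
r(c) = 25 (r(c) = (1/(-3 + 4) + 4)² = (1/1 + 4)² = (1 + 4)² = 5² = 25)
(87 + r(-10))² = (87 + 25)² = 112² = 12544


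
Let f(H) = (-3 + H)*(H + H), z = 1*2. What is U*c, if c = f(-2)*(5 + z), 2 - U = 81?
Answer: -11060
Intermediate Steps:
z = 2
f(H) = 2*H*(-3 + H) (f(H) = (-3 + H)*(2*H) = 2*H*(-3 + H))
U = -79 (U = 2 - 1*81 = 2 - 81 = -79)
c = 140 (c = (2*(-2)*(-3 - 2))*(5 + 2) = (2*(-2)*(-5))*7 = 20*7 = 140)
U*c = -79*140 = -11060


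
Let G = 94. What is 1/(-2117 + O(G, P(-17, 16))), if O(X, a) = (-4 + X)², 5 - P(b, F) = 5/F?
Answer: 1/5983 ≈ 0.00016714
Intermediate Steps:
P(b, F) = 5 - 5/F
1/(-2117 + O(G, P(-17, 16))) = 1/(-2117 + (-4 + 94)²) = 1/(-2117 + 90²) = 1/(-2117 + 8100) = 1/5983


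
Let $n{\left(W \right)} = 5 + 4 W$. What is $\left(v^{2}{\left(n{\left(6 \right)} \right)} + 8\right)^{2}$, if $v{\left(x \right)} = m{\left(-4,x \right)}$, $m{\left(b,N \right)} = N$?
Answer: $720801$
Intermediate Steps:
$v{\left(x \right)} = x$
$\left(v^{2}{\left(n{\left(6 \right)} \right)} + 8\right)^{2} = \left(\left(5 + 4 \cdot 6\right)^{2} + 8\right)^{2} = \left(\left(5 + 24\right)^{2} + 8\right)^{2} = \left(29^{2} + 8\right)^{2} = \left(841 + 8\right)^{2} = 849^{2} = 720801$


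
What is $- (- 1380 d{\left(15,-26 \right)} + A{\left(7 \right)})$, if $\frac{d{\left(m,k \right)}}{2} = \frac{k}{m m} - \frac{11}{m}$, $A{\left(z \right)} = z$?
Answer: $- \frac{35249}{15} \approx -2349.9$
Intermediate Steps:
$d{\left(m,k \right)} = - \frac{22}{m} + \frac{2 k}{m^{2}}$ ($d{\left(m,k \right)} = 2 \left(\frac{k}{m m} - \frac{11}{m}\right) = 2 \left(\frac{k}{m^{2}} - \frac{11}{m}\right) = 2 \left(- \frac{11}{m} + \frac{k}{m^{2}}\right) = - \frac{22}{m} + \frac{2 k}{m^{2}}$)
$- (- 1380 d{\left(15,-26 \right)} + A{\left(7 \right)}) = - (- 1380 \frac{2 \left(-26 - 165\right)}{225} + 7) = - (- 1380 \cdot 2 \cdot \frac{1}{225} \left(-26 - 165\right) + 7) = - (- 1380 \cdot 2 \cdot \frac{1}{225} \left(-191\right) + 7) = - (\left(-1380\right) \left(- \frac{382}{225}\right) + 7) = - (\frac{35144}{15} + 7) = \left(-1\right) \frac{35249}{15} = - \frac{35249}{15}$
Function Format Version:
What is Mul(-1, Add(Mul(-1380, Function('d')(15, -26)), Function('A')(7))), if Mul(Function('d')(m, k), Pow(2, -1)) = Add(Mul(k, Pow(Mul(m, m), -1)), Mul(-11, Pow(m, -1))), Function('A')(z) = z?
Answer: Rational(-35249, 15) ≈ -2349.9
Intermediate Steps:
Function('d')(m, k) = Add(Mul(-22, Pow(m, -1)), Mul(2, k, Pow(m, -2))) (Function('d')(m, k) = Mul(2, Add(Mul(k, Pow(Mul(m, m), -1)), Mul(-11, Pow(m, -1)))) = Mul(2, Add(Mul(k, Pow(Pow(m, 2), -1)), Mul(-11, Pow(m, -1)))) = Mul(2, Add(Mul(k, Pow(m, -2)), Mul(-11, Pow(m, -1)))) = Mul(2, Add(Mul(-11, Pow(m, -1)), Mul(k, Pow(m, -2)))) = Add(Mul(-22, Pow(m, -1)), Mul(2, k, Pow(m, -2))))
Mul(-1, Add(Mul(-1380, Function('d')(15, -26)), Function('A')(7))) = Mul(-1, Add(Mul(-1380, Mul(2, Pow(15, -2), Add(-26, Mul(-11, 15)))), 7)) = Mul(-1, Add(Mul(-1380, Mul(2, Rational(1, 225), Add(-26, -165))), 7)) = Mul(-1, Add(Mul(-1380, Mul(2, Rational(1, 225), -191)), 7)) = Mul(-1, Add(Mul(-1380, Rational(-382, 225)), 7)) = Mul(-1, Add(Rational(35144, 15), 7)) = Mul(-1, Rational(35249, 15)) = Rational(-35249, 15)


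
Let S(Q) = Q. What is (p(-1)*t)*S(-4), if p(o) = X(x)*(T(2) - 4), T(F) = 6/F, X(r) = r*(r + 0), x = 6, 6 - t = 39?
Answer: -4752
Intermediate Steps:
t = -33 (t = 6 - 1*39 = 6 - 39 = -33)
X(r) = r² (X(r) = r*r = r²)
p(o) = -36 (p(o) = 6²*(6/2 - 4) = 36*(6*(½) - 4) = 36*(3 - 4) = 36*(-1) = -36)
(p(-1)*t)*S(-4) = -36*(-33)*(-4) = 1188*(-4) = -4752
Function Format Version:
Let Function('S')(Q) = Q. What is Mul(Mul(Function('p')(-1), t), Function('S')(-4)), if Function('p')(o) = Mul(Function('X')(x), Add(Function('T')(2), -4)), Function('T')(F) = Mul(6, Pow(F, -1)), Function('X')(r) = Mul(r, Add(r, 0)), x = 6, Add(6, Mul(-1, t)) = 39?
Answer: -4752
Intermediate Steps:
t = -33 (t = Add(6, Mul(-1, 39)) = Add(6, -39) = -33)
Function('X')(r) = Pow(r, 2) (Function('X')(r) = Mul(r, r) = Pow(r, 2))
Function('p')(o) = -36 (Function('p')(o) = Mul(Pow(6, 2), Add(Mul(6, Pow(2, -1)), -4)) = Mul(36, Add(Mul(6, Rational(1, 2)), -4)) = Mul(36, Add(3, -4)) = Mul(36, -1) = -36)
Mul(Mul(Function('p')(-1), t), Function('S')(-4)) = Mul(Mul(-36, -33), -4) = Mul(1188, -4) = -4752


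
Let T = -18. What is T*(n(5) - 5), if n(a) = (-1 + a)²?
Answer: -198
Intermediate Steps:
T*(n(5) - 5) = -18*((-1 + 5)² - 5) = -18*(4² - 5) = -18*(16 - 5) = -18*11 = -198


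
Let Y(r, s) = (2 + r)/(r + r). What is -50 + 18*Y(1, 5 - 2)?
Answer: -23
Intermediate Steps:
Y(r, s) = (2 + r)/(2*r) (Y(r, s) = (2 + r)/((2*r)) = (2 + r)*(1/(2*r)) = (2 + r)/(2*r))
-50 + 18*Y(1, 5 - 2) = -50 + 18*((1/2)*(2 + 1)/1) = -50 + 18*((1/2)*1*3) = -50 + 18*(3/2) = -50 + 27 = -23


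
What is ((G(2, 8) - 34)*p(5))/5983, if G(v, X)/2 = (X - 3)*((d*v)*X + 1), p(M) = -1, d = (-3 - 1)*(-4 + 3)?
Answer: -616/5983 ≈ -0.10296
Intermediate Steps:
d = 4 (d = -4*(-1) = 4)
G(v, X) = 2*(1 + 4*X*v)*(-3 + X) (G(v, X) = 2*((X - 3)*((4*v)*X + 1)) = 2*((-3 + X)*(4*X*v + 1)) = 2*((-3 + X)*(1 + 4*X*v)) = 2*((1 + 4*X*v)*(-3 + X)) = 2*(1 + 4*X*v)*(-3 + X))
((G(2, 8) - 34)*p(5))/5983 = (((-6 + 2*8 - 24*8*2 + 8*2*8**2) - 34)*(-1))/5983 = (((-6 + 16 - 384 + 8*2*64) - 34)*(-1))*(1/5983) = (((-6 + 16 - 384 + 1024) - 34)*(-1))*(1/5983) = ((650 - 34)*(-1))*(1/5983) = (616*(-1))*(1/5983) = -616*1/5983 = -616/5983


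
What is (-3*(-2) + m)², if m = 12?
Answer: 324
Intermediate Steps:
(-3*(-2) + m)² = (-3*(-2) + 12)² = (6 + 12)² = 18² = 324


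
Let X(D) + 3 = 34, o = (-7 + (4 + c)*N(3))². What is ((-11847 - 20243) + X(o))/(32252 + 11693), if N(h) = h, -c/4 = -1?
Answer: -32059/43945 ≈ -0.72953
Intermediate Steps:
c = 4 (c = -4*(-1) = 4)
o = 289 (o = (-7 + (4 + 4)*3)² = (-7 + 8*3)² = (-7 + 24)² = 17² = 289)
X(D) = 31 (X(D) = -3 + 34 = 31)
((-11847 - 20243) + X(o))/(32252 + 11693) = ((-11847 - 20243) + 31)/(32252 + 11693) = (-32090 + 31)/43945 = -32059*1/43945 = -32059/43945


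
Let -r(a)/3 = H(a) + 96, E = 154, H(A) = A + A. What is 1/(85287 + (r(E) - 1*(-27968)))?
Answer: 1/112043 ≈ 8.9251e-6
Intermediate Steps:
H(A) = 2*A
r(a) = -288 - 6*a (r(a) = -3*(2*a + 96) = -3*(96 + 2*a) = -288 - 6*a)
1/(85287 + (r(E) - 1*(-27968))) = 1/(85287 + ((-288 - 6*154) - 1*(-27968))) = 1/(85287 + ((-288 - 924) + 27968)) = 1/(85287 + (-1212 + 27968)) = 1/(85287 + 26756) = 1/112043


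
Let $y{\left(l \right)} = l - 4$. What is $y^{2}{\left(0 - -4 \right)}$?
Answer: $0$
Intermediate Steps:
$y{\left(l \right)} = -4 + l$
$y^{2}{\left(0 - -4 \right)} = \left(-4 + \left(0 - -4\right)\right)^{2} = \left(-4 + \left(0 + 4\right)\right)^{2} = \left(-4 + 4\right)^{2} = 0^{2} = 0$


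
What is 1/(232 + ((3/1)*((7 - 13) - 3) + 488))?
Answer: 1/693 ≈ 0.0014430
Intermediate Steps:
1/(232 + ((3/1)*((7 - 13) - 3) + 488)) = 1/(232 + ((3*1)*(-6 - 3) + 488)) = 1/(232 + (3*(-9) + 488)) = 1/(232 + (-27 + 488)) = 1/(232 + 461) = 1/693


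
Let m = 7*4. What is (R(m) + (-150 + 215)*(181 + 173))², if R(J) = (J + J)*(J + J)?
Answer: 683613316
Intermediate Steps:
m = 28
R(J) = 4*J² (R(J) = (2*J)*(2*J) = 4*J²)
(R(m) + (-150 + 215)*(181 + 173))² = (4*28² + (-150 + 215)*(181 + 173))² = (4*784 + 65*354)² = (3136 + 23010)² = 26146² = 683613316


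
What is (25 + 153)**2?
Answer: 31684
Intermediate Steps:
(25 + 153)**2 = 178**2 = 31684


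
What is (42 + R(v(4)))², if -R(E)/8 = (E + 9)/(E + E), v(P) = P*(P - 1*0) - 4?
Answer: 1225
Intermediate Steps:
v(P) = -4 + P² (v(P) = P*(P + 0) - 4 = P*P - 4 = P² - 4 = -4 + P²)
R(E) = -4*(9 + E)/E (R(E) = -8*(E + 9)/(E + E) = -8*(9 + E)/(2*E) = -8*(9 + E)*1/(2*E) = -4*(9 + E)/E)
(42 + R(v(4)))² = (42 + (-4 - 36/(-4 + 4²)))² = (42 + (-4 - 36/(-4 + 16)))² = (42 + (-4 - 36/12))² = (42 + (-4 - 36*1/12))² = (42 + (-4 - 3))² = (42 - 7)² = 35² = 1225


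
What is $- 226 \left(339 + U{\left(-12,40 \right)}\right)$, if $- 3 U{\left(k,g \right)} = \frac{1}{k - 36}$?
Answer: $- \frac{5516321}{72} \approx -76616.0$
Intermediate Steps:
$U{\left(k,g \right)} = - \frac{1}{3 \left(-36 + k\right)}$ ($U{\left(k,g \right)} = - \frac{1}{3 \left(k - 36\right)} = - \frac{1}{3 \left(-36 + k\right)}$)
$- 226 \left(339 + U{\left(-12,40 \right)}\right) = - 226 \left(339 - \frac{1}{-108 + 3 \left(-12\right)}\right) = - 226 \left(339 - \frac{1}{-108 - 36}\right) = - 226 \left(339 - \frac{1}{-144}\right) = - 226 \left(339 - - \frac{1}{144}\right) = - 226 \left(339 + \frac{1}{144}\right) = \left(-226\right) \frac{48817}{144} = - \frac{5516321}{72}$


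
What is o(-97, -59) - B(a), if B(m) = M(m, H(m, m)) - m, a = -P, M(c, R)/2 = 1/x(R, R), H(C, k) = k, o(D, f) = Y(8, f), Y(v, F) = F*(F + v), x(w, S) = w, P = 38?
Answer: 56450/19 ≈ 2971.1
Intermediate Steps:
o(D, f) = f*(8 + f) (o(D, f) = f*(f + 8) = f*(8 + f))
M(c, R) = 2/R
a = -38 (a = -1*38 = -38)
B(m) = -m + 2/m (B(m) = 2/m - m = -m + 2/m)
o(-97, -59) - B(a) = -59*(8 - 59) - (-1*(-38) + 2/(-38)) = -59*(-51) - (38 + 2*(-1/38)) = 3009 - (38 - 1/19) = 3009 - 1*721/19 = 3009 - 721/19 = 56450/19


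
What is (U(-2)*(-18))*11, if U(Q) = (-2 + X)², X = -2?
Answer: -3168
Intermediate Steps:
U(Q) = 16 (U(Q) = (-2 - 2)² = (-4)² = 16)
(U(-2)*(-18))*11 = (16*(-18))*11 = -288*11 = -3168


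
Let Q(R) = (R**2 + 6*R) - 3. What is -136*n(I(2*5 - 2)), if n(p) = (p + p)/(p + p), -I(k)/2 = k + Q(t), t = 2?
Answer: -136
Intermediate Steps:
Q(R) = -3 + R**2 + 6*R
I(k) = -26 - 2*k (I(k) = -2*(k + (-3 + 2**2 + 6*2)) = -2*(k + (-3 + 4 + 12)) = -2*(k + 13) = -2*(13 + k) = -26 - 2*k)
n(p) = 1 (n(p) = (2*p)/((2*p)) = (2*p)*(1/(2*p)) = 1)
-136*n(I(2*5 - 2)) = -136*1 = -136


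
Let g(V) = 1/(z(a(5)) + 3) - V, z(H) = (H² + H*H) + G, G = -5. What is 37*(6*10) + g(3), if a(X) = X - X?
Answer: 4433/2 ≈ 2216.5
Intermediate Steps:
a(X) = 0
z(H) = -5 + 2*H² (z(H) = (H² + H*H) - 5 = (H² + H²) - 5 = 2*H² - 5 = -5 + 2*H²)
g(V) = -½ - V (g(V) = 1/((-5 + 2*0²) + 3) - V = 1/((-5 + 2*0) + 3) - V = 1/((-5 + 0) + 3) - V = 1/(-5 + 3) - V = 1/(-2) - V = -½ - V)
37*(6*10) + g(3) = 37*(6*10) + (-½ - 1*3) = 37*60 + (-½ - 3) = 2220 - 7/2 = 4433/2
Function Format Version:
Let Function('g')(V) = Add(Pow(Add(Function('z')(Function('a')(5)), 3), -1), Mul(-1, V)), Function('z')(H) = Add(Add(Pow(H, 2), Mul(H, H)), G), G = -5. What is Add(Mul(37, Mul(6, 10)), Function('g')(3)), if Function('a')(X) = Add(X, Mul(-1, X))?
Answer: Rational(4433, 2) ≈ 2216.5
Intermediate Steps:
Function('a')(X) = 0
Function('z')(H) = Add(-5, Mul(2, Pow(H, 2))) (Function('z')(H) = Add(Add(Pow(H, 2), Mul(H, H)), -5) = Add(Add(Pow(H, 2), Pow(H, 2)), -5) = Add(Mul(2, Pow(H, 2)), -5) = Add(-5, Mul(2, Pow(H, 2))))
Function('g')(V) = Add(Rational(-1, 2), Mul(-1, V)) (Function('g')(V) = Add(Pow(Add(Add(-5, Mul(2, Pow(0, 2))), 3), -1), Mul(-1, V)) = Add(Pow(Add(Add(-5, Mul(2, 0)), 3), -1), Mul(-1, V)) = Add(Pow(Add(Add(-5, 0), 3), -1), Mul(-1, V)) = Add(Pow(Add(-5, 3), -1), Mul(-1, V)) = Add(Pow(-2, -1), Mul(-1, V)) = Add(Rational(-1, 2), Mul(-1, V)))
Add(Mul(37, Mul(6, 10)), Function('g')(3)) = Add(Mul(37, Mul(6, 10)), Add(Rational(-1, 2), Mul(-1, 3))) = Add(Mul(37, 60), Add(Rational(-1, 2), -3)) = Add(2220, Rational(-7, 2)) = Rational(4433, 2)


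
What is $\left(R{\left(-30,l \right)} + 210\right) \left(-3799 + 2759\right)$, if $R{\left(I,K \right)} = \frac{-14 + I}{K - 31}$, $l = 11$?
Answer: $-220688$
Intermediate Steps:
$R{\left(I,K \right)} = \frac{-14 + I}{-31 + K}$
$\left(R{\left(-30,l \right)} + 210\right) \left(-3799 + 2759\right) = \left(\frac{-14 - 30}{-31 + 11} + 210\right) \left(-3799 + 2759\right) = \left(\frac{1}{-20} \left(-44\right) + 210\right) \left(-1040\right) = \left(\left(- \frac{1}{20}\right) \left(-44\right) + 210\right) \left(-1040\right) = \left(\frac{11}{5} + 210\right) \left(-1040\right) = \frac{1061}{5} \left(-1040\right) = -220688$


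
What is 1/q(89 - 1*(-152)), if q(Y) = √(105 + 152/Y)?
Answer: √6135137/25457 ≈ 0.097298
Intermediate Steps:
1/q(89 - 1*(-152)) = 1/(√(105 + 152/(89 - 1*(-152)))) = 1/(√(105 + 152/(89 + 152))) = 1/(√(105 + 152/241)) = 1/(√(25457/241)) = 1/(√6135137/241) = √6135137/25457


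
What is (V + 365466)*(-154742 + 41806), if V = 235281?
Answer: -67845963192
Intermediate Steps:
(V + 365466)*(-154742 + 41806) = (235281 + 365466)*(-154742 + 41806) = 600747*(-112936) = -67845963192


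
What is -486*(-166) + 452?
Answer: 81128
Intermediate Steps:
-486*(-166) + 452 = 80676 + 452 = 81128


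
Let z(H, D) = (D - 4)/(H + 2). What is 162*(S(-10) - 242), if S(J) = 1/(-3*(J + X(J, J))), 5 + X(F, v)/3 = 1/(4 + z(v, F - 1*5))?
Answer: -5449050/139 ≈ -39202.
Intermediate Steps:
z(H, D) = (-4 + D)/(2 + H)
X(F, v) = -15 + 3/(4 + (-9 + F)/(2 + v)) (X(F, v) = -15 + 3/(4 + (-4 + (F - 1*5))/(2 + v)) = -15 + 3/(4 + (-4 + (F - 5))/(2 + v)) = -15 + 3/(4 + (-4 + (-5 + F))/(2 + v)) = -15 + 3/(4 + (-9 + F)/(2 + v)))
S(J) = 1/(-3*J - 9*(7 - 24*J)/(-1 + 5*J)) (S(J) = 1/(-3*(J + 3*(7 - 19*J - 5*J)/(-1 + J + 4*J))) = 1/(-3*(J + 3*(7 - 24*J)/(-1 + 5*J))) = 1/(-3*J - 9*(7 - 24*J)/(-1 + 5*J)))
162*(S(-10) - 242) = 162*((1 - 5*(-10))/(3*(21 - 73*(-10) + 5*(-10)²)) - 242) = 162*((1 + 50)/(3*(21 + 730 + 5*100)) - 242) = 162*((⅓)*51/(21 + 730 + 500) - 242) = 162*((⅓)*51/1251 - 242) = 162*((⅓)*(1/1251)*51 - 242) = 162*(17/1251 - 242) = 162*(-302725/1251) = -5449050/139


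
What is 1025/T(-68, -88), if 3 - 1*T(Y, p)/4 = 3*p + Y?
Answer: 205/268 ≈ 0.76493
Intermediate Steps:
T(Y, p) = 12 - 12*p - 4*Y (T(Y, p) = 12 - 4*(3*p + Y) = 12 - 4*(Y + 3*p) = 12 + (-12*p - 4*Y) = 12 - 12*p - 4*Y)
1025/T(-68, -88) = 1025/(12 - 12*(-88) - 4*(-68)) = 1025/(12 + 1056 + 272) = 1025/1340 = 1025*(1/1340) = 205/268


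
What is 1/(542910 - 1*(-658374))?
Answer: 1/1201284 ≈ 8.3244e-7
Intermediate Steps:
1/(542910 - 1*(-658374)) = 1/(542910 + 658374) = 1/1201284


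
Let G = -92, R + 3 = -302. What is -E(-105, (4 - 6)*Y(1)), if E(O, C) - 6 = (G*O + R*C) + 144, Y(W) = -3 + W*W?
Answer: -8590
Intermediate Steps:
Y(W) = -3 + W²
R = -305 (R = -3 - 302 = -305)
E(O, C) = 150 - 305*C - 92*O (E(O, C) = 6 + ((-92*O - 305*C) + 144) = 6 + ((-305*C - 92*O) + 144) = 6 + (144 - 305*C - 92*O) = 150 - 305*C - 92*O)
-E(-105, (4 - 6)*Y(1)) = -(150 - 305*(4 - 6)*(-3 + 1²) - 92*(-105)) = -(150 - (-610)*(-3 + 1) + 9660) = -(150 - (-610)*(-2) + 9660) = -(150 - 305*4 + 9660) = -(150 - 1220 + 9660) = -1*8590 = -8590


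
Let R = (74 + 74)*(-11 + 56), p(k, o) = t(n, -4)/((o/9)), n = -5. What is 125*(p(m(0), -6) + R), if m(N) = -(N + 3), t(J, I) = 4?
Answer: 831750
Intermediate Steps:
m(N) = -3 - N (m(N) = -(3 + N) = -3 - N)
p(k, o) = 36/o (p(k, o) = 4/((o/9)) = 4*(9/o) = 36/o)
R = 6660 (R = 148*45 = 6660)
125*(p(m(0), -6) + R) = 125*(36/(-6) + 6660) = 125*(36*(-1/6) + 6660) = 125*(-6 + 6660) = 125*6654 = 831750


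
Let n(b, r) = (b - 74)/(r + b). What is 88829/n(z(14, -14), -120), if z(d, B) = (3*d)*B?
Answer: 31445466/331 ≈ 95001.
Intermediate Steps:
z(d, B) = 3*B*d
n(b, r) = (-74 + b)/(b + r)
88829/n(z(14, -14), -120) = 88829/(((-74 + 3*(-14)*14)/(3*(-14)*14 - 120))) = 88829/(((-74 - 588)/(-588 - 120))) = 88829/((-662/(-708))) = 88829/((-1/708*(-662))) = 88829/(331/354) = 88829*(354/331) = 31445466/331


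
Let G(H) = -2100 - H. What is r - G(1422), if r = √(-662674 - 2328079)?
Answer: 3522 + I*√2990753 ≈ 3522.0 + 1729.4*I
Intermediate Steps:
r = I*√2990753 (r = √(-2990753) = I*√2990753 ≈ 1729.4*I)
r - G(1422) = I*√2990753 - (-2100 - 1*1422) = I*√2990753 - (-2100 - 1422) = I*√2990753 - 1*(-3522) = I*√2990753 + 3522 = 3522 + I*√2990753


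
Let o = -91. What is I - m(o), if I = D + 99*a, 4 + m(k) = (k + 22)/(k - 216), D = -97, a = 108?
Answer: 3253824/307 ≈ 10599.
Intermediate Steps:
m(k) = -4 + (22 + k)/(-216 + k) (m(k) = -4 + (k + 22)/(k - 216) = -4 + (22 + k)/(-216 + k))
I = 10595 (I = -97 + 99*108 = -97 + 10692 = 10595)
I - m(o) = 10595 - (886 - 3*(-91))/(-216 - 91) = 10595 - (886 + 273)/(-307) = 10595 - (-1)*1159/307 = 10595 - 1*(-1159/307) = 10595 + 1159/307 = 3253824/307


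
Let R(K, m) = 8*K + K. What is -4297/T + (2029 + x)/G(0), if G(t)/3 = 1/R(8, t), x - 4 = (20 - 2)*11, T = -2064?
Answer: 110519113/2064 ≈ 53546.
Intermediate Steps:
R(K, m) = 9*K
x = 202 (x = 4 + (20 - 2)*11 = 4 + 18*11 = 4 + 198 = 202)
G(t) = 1/24 (G(t) = 3/((9*8)) = 3/72 = 3*(1/72) = 1/24)
-4297/T + (2029 + x)/G(0) = -4297/(-2064) + (2029 + 202)/(1/24) = -4297*(-1/2064) + 2231*24 = 4297/2064 + 53544 = 110519113/2064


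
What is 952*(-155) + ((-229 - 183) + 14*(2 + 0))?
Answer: -147944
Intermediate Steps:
952*(-155) + ((-229 - 183) + 14*(2 + 0)) = -147560 + (-412 + 14*2) = -147560 + (-412 + 28) = -147560 - 384 = -147944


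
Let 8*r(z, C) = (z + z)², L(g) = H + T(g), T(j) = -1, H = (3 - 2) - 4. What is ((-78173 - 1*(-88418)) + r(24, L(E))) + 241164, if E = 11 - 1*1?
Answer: 251697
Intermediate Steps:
H = -3 (H = 1 - 4 = -3)
E = 10 (E = 11 - 1 = 10)
L(g) = -4 (L(g) = -3 - 1 = -4)
r(z, C) = z²/2 (r(z, C) = (z + z)²/8 = (2*z)²/8 = (4*z²)/8 = z²/2)
((-78173 - 1*(-88418)) + r(24, L(E))) + 241164 = ((-78173 - 1*(-88418)) + (½)*24²) + 241164 = ((-78173 + 88418) + (½)*576) + 241164 = (10245 + 288) + 241164 = 10533 + 241164 = 251697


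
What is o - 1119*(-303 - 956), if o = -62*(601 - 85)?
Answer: 1376829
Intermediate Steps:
o = -31992 (o = -62*516 = -31992)
o - 1119*(-303 - 956) = -31992 - 1119*(-303 - 956) = -31992 - 1119*(-1259) = -31992 + 1408821 = 1376829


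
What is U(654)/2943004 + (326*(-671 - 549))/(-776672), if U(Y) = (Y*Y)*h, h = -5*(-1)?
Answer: 88483336145/71429650084 ≈ 1.2387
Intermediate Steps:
h = 5
U(Y) = 5*Y**2 (U(Y) = (Y*Y)*5 = Y**2*5 = 5*Y**2)
U(654)/2943004 + (326*(-671 - 549))/(-776672) = (5*654**2)/2943004 + (326*(-671 - 549))/(-776672) = (5*427716)*(1/2943004) + (326*(-1220))*(-1/776672) = 2138580*(1/2943004) - 397720*(-1/776672) = 534645/735751 + 49715/97084 = 88483336145/71429650084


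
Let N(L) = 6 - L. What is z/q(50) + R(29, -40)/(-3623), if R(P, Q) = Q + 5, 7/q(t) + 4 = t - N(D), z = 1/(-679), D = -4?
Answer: 35927/17220119 ≈ 0.0020863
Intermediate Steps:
z = -1/679 ≈ -0.0014728
q(t) = 7/(-14 + t) (q(t) = 7/(-4 + (t - (6 - 1*(-4)))) = 7/(-4 + (t - (6 + 4))) = 7/(-4 + (t - 1*10)) = 7/(-4 + (t - 10)) = 7/(-4 + (-10 + t)) = 7/(-14 + t))
R(P, Q) = 5 + Q
z/q(50) + R(29, -40)/(-3623) = -1/(679*(7/(-14 + 50))) + (5 - 40)/(-3623) = -1/(679*(7/36)) - 35*(-1/3623) = -1/(679*(7*(1/36))) + 35/3623 = -1/(679*7/36) + 35/3623 = -1/679*36/7 + 35/3623 = -36/4753 + 35/3623 = 35927/17220119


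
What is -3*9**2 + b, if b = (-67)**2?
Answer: 4246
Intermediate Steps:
b = 4489
-3*9**2 + b = -3*9**2 + 4489 = -3*81 + 4489 = -243 + 4489 = 4246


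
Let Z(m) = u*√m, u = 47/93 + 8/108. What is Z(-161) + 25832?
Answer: 25832 + 485*I*√161/837 ≈ 25832.0 + 7.3524*I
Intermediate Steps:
u = 485/837 (u = 47*(1/93) + 8*(1/108) = 47/93 + 2/27 = 485/837 ≈ 0.57945)
Z(m) = 485*√m/837
Z(-161) + 25832 = 485*√(-161)/837 + 25832 = 485*(I*√161)/837 + 25832 = 485*I*√161/837 + 25832 = 25832 + 485*I*√161/837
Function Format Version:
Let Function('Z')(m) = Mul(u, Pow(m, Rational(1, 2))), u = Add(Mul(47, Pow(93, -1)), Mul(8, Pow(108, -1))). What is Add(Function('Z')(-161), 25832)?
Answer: Add(25832, Mul(Rational(485, 837), I, Pow(161, Rational(1, 2)))) ≈ Add(25832., Mul(7.3524, I))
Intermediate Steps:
u = Rational(485, 837) (u = Add(Mul(47, Rational(1, 93)), Mul(8, Rational(1, 108))) = Add(Rational(47, 93), Rational(2, 27)) = Rational(485, 837) ≈ 0.57945)
Function('Z')(m) = Mul(Rational(485, 837), Pow(m, Rational(1, 2)))
Add(Function('Z')(-161), 25832) = Add(Mul(Rational(485, 837), Pow(-161, Rational(1, 2))), 25832) = Add(Mul(Rational(485, 837), Mul(I, Pow(161, Rational(1, 2)))), 25832) = Add(Mul(Rational(485, 837), I, Pow(161, Rational(1, 2))), 25832) = Add(25832, Mul(Rational(485, 837), I, Pow(161, Rational(1, 2))))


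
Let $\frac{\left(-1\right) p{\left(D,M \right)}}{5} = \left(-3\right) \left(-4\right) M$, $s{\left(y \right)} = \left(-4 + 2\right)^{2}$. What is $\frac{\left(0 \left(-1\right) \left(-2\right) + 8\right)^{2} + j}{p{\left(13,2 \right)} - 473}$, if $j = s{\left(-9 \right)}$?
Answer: $- \frac{68}{593} \approx -0.11467$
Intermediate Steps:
$s{\left(y \right)} = 4$ ($s{\left(y \right)} = \left(-2\right)^{2} = 4$)
$j = 4$
$p{\left(D,M \right)} = - 60 M$ ($p{\left(D,M \right)} = - 5 \left(-3\right) \left(-4\right) M = - 5 \cdot 12 M = - 60 M$)
$\frac{\left(0 \left(-1\right) \left(-2\right) + 8\right)^{2} + j}{p{\left(13,2 \right)} - 473} = \frac{\left(0 \left(-1\right) \left(-2\right) + 8\right)^{2} + 4}{\left(-60\right) 2 - 473} = \frac{\left(0 \left(-2\right) + 8\right)^{2} + 4}{-120 - 473} = \frac{\left(0 + 8\right)^{2} + 4}{-593} = \left(8^{2} + 4\right) \left(- \frac{1}{593}\right) = \left(64 + 4\right) \left(- \frac{1}{593}\right) = 68 \left(- \frac{1}{593}\right) = - \frac{68}{593}$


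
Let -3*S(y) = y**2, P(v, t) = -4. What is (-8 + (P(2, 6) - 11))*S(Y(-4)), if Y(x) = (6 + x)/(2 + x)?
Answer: 23/3 ≈ 7.6667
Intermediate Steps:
Y(x) = (6 + x)/(2 + x)
S(y) = -y**2/3
(-8 + (P(2, 6) - 11))*S(Y(-4)) = (-8 + (-4 - 11))*(-(6 - 4)**2/(2 - 4)**2/3) = (-8 - 15)*(-1**2/3) = -(-23)*(-1/2*2)**2/3 = -(-23)*(-1)**2/3 = -(-23)/3 = -23*(-1/3) = 23/3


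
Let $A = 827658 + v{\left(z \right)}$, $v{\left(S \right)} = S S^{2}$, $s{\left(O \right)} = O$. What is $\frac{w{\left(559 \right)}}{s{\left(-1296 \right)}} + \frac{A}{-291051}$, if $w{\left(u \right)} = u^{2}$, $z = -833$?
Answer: $\frac{73008867517}{41911344} \approx 1742.0$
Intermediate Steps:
$v{\left(S \right)} = S^{3}$
$A = -577181879$ ($A = 827658 + \left(-833\right)^{3} = 827658 - 578009537 = -577181879$)
$\frac{w{\left(559 \right)}}{s{\left(-1296 \right)}} + \frac{A}{-291051} = \frac{559^{2}}{-1296} - \frac{577181879}{-291051} = 312481 \left(- \frac{1}{1296}\right) - - \frac{577181879}{291051} = - \frac{312481}{1296} + \frac{577181879}{291051} = \frac{73008867517}{41911344}$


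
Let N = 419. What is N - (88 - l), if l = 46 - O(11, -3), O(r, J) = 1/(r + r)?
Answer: 8293/22 ≈ 376.95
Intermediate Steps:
O(r, J) = 1/(2*r)
l = 1011/22 (l = 46 - 1/(2*11) = 46 - 1*1/22 = 46 - 1/22 = 1011/22 ≈ 45.955)
N - (88 - l) = 419 - (88 - 1*1011/22) = 419 - (88 - 1011/22) = 419 - 1*925/22 = 419 - 925/22 = 8293/22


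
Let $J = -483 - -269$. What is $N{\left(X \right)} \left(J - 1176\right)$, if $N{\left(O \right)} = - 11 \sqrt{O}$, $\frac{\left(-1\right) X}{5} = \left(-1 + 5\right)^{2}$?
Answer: $61160 i \sqrt{5} \approx 1.3676 \cdot 10^{5} i$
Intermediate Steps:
$J = -214$ ($J = -483 + 269 = -214$)
$X = -80$ ($X = - 5 \left(-1 + 5\right)^{2} = - 5 \cdot 4^{2} = \left(-5\right) 16 = -80$)
$N{\left(O \right)} = - 11 \sqrt{O}$
$N{\left(X \right)} \left(J - 1176\right) = - 11 \sqrt{-80} \left(-214 - 1176\right) = - 11 \cdot 4 i \sqrt{5} \left(-1390\right) = - 44 i \sqrt{5} \left(-1390\right) = 61160 i \sqrt{5}$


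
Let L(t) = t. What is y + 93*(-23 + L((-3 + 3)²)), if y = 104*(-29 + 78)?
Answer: 2957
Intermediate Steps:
y = 5096 (y = 104*49 = 5096)
y + 93*(-23 + L((-3 + 3)²)) = 5096 + 93*(-23 + (-3 + 3)²) = 5096 + 93*(-23 + 0²) = 5096 + 93*(-23 + 0) = 5096 + 93*(-23) = 5096 - 2139 = 2957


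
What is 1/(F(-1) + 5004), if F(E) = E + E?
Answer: 1/5002 ≈ 0.00019992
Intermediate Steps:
F(E) = 2*E
1/(F(-1) + 5004) = 1/(2*(-1) + 5004) = 1/(-2 + 5004) = 1/5002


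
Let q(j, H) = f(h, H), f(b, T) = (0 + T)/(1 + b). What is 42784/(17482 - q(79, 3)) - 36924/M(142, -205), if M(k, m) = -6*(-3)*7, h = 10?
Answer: -1173524942/4038279 ≈ -290.60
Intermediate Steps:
f(b, T) = T/(1 + b)
M(k, m) = 126 (M(k, m) = 18*7 = 126)
q(j, H) = H/11 (q(j, H) = H/(1 + 10) = H/11)
42784/(17482 - q(79, 3)) - 36924/M(142, -205) = 42784/(17482 - 3/11) - 36924/126 = 42784/(17482 - 1*3/11) - 36924*1/126 = 42784/(17482 - 3/11) - 6154/21 = 42784/(192299/11) - 6154/21 = 42784*(11/192299) - 6154/21 = 470624/192299 - 6154/21 = -1173524942/4038279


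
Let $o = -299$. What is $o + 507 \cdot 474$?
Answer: $240019$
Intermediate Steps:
$o + 507 \cdot 474 = -299 + 507 \cdot 474 = -299 + 240318 = 240019$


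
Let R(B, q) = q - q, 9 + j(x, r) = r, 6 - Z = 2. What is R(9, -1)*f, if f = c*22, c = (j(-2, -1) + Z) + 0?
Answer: 0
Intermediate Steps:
Z = 4 (Z = 6 - 1*2 = 6 - 2 = 4)
j(x, r) = -9 + r
c = -6 (c = ((-9 - 1) + 4) + 0 = (-10 + 4) + 0 = -6 + 0 = -6)
R(B, q) = 0
f = -132 (f = -6*22 = -132)
R(9, -1)*f = 0*(-132) = 0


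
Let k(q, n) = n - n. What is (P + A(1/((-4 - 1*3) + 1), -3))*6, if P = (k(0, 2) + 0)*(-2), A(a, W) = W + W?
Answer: -36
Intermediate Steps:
k(q, n) = 0
A(a, W) = 2*W
P = 0 (P = (0 + 0)*(-2) = 0*(-2) = 0)
(P + A(1/((-4 - 1*3) + 1), -3))*6 = (0 + 2*(-3))*6 = (0 - 6)*6 = -6*6 = -36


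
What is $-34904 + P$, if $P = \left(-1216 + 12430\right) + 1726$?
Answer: $-21964$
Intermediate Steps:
$P = 12940$ ($P = 11214 + 1726 = 12940$)
$-34904 + P = -34904 + 12940 = -21964$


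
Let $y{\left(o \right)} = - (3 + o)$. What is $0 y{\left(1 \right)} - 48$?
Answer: $-48$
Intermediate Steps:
$y{\left(o \right)} = -3 - o$
$0 y{\left(1 \right)} - 48 = 0 \left(-3 - 1\right) - 48 = 0 \left(-4\right) - 48 = 0 - 48 = -48$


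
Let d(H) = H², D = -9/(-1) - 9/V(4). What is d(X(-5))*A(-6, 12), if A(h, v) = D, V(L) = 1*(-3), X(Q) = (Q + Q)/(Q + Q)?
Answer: 12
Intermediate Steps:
X(Q) = 1 (X(Q) = (2*Q)/((2*Q)) = (2*Q)*(1/(2*Q)) = 1)
V(L) = -3
D = 12 (D = -9/(-1) - 9/(-3) = -9*(-1) - 9*(-⅓) = 9 + 3 = 12)
A(h, v) = 12
d(X(-5))*A(-6, 12) = 1²*12 = 1*12 = 12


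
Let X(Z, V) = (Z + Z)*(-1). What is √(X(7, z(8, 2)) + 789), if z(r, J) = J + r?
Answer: 5*√31 ≈ 27.839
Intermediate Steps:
X(Z, V) = -2*Z (X(Z, V) = (2*Z)*(-1) = -2*Z)
√(X(7, z(8, 2)) + 789) = √(-2*7 + 789) = √(-14 + 789) = √775 = 5*√31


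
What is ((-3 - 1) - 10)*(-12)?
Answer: 168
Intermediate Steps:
((-3 - 1) - 10)*(-12) = (-4 - 10)*(-12) = -14*(-12) = 168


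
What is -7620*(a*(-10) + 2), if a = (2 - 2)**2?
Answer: -15240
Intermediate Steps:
a = 0 (a = 0**2 = 0)
-7620*(a*(-10) + 2) = -7620*(0*(-10) + 2) = -7620*(0 + 2) = -7620*2 = -15240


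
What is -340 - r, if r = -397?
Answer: 57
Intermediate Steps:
-340 - r = -340 - 1*(-397) = -340 + 397 = 57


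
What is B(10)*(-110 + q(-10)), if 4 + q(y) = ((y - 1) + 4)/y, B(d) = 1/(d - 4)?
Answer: -1133/60 ≈ -18.883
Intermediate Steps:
B(d) = 1/(-4 + d)
q(y) = -4 + (3 + y)/y (q(y) = -4 + ((y - 1) + 4)/y = -4 + ((-1 + y) + 4)/y = -4 + (3 + y)/y)
B(10)*(-110 + q(-10)) = (-110 + (-3 + 3/(-10)))/(-4 + 10) = (-110 + (-3 + 3*(-⅒)))/6 = (-110 + (-3 - 3/10))/6 = (-110 - 33/10)/6 = (⅙)*(-1133/10) = -1133/60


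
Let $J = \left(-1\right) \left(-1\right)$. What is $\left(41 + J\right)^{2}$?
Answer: $1764$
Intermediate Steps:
$J = 1$
$\left(41 + J\right)^{2} = \left(41 + 1\right)^{2} = 42^{2} = 1764$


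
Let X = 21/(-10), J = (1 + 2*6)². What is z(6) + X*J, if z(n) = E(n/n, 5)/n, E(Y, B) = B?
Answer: -5311/15 ≈ -354.07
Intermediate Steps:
z(n) = 5/n
J = 169 (J = (1 + 12)² = 13² = 169)
X = -21/10 (X = 21*(-⅒) = -21/10 ≈ -2.1000)
z(6) + X*J = 5/6 - 21/10*169 = 5*(⅙) - 3549/10 = ⅚ - 3549/10 = -5311/15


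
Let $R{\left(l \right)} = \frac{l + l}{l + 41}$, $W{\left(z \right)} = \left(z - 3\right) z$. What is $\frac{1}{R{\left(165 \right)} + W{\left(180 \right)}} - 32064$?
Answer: $- \frac{105225871577}{3281745} \approx -32064.0$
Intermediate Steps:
$W{\left(z \right)} = z \left(-3 + z\right)$ ($W{\left(z \right)} = \left(-3 + z\right) z = z \left(-3 + z\right)$)
$R{\left(l \right)} = \frac{2 l}{41 + l}$
$\frac{1}{R{\left(165 \right)} + W{\left(180 \right)}} - 32064 = \frac{1}{2 \cdot 165 \frac{1}{41 + 165} + 180 \left(-3 + 180\right)} - 32064 = \frac{1}{2 \cdot 165 \cdot \frac{1}{206} + 180 \cdot 177} - 32064 = \frac{1}{2 \cdot 165 \cdot \frac{1}{206} + 31860} - 32064 = \frac{1}{\frac{165}{103} + 31860} - 32064 = \frac{1}{\frac{3281745}{103}} - 32064 = \frac{103}{3281745} - 32064 = - \frac{105225871577}{3281745}$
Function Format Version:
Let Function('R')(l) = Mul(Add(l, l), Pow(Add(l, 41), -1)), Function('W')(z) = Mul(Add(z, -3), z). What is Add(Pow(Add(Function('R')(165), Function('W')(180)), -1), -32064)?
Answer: Rational(-105225871577, 3281745) ≈ -32064.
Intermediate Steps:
Function('W')(z) = Mul(z, Add(-3, z)) (Function('W')(z) = Mul(Add(-3, z), z) = Mul(z, Add(-3, z)))
Function('R')(l) = Mul(2, l, Pow(Add(41, l), -1)) (Function('R')(l) = Mul(Mul(2, l), Pow(Add(41, l), -1)) = Mul(2, l, Pow(Add(41, l), -1)))
Add(Pow(Add(Function('R')(165), Function('W')(180)), -1), -32064) = Add(Pow(Add(Mul(2, 165, Pow(Add(41, 165), -1)), Mul(180, Add(-3, 180))), -1), -32064) = Add(Pow(Add(Mul(2, 165, Pow(206, -1)), Mul(180, 177)), -1), -32064) = Add(Pow(Add(Mul(2, 165, Rational(1, 206)), 31860), -1), -32064) = Add(Pow(Add(Rational(165, 103), 31860), -1), -32064) = Add(Pow(Rational(3281745, 103), -1), -32064) = Add(Rational(103, 3281745), -32064) = Rational(-105225871577, 3281745)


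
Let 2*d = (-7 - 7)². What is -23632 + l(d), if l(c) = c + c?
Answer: -23436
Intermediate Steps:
d = 98 (d = (-7 - 7)²/2 = (½)*(-14)² = (½)*196 = 98)
l(c) = 2*c
-23632 + l(d) = -23632 + 2*98 = -23632 + 196 = -23436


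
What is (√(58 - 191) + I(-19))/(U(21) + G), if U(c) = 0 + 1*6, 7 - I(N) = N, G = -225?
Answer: -26/219 - I*√133/219 ≈ -0.11872 - 0.05266*I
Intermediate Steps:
I(N) = 7 - N
U(c) = 6 (U(c) = 0 + 6 = 6)
(√(58 - 191) + I(-19))/(U(21) + G) = (√(58 - 191) + (7 - 1*(-19)))/(6 - 225) = (√(-133) + (7 + 19))/(-219) = (I*√133 + 26)*(-1/219) = (26 + I*√133)*(-1/219) = -26/219 - I*√133/219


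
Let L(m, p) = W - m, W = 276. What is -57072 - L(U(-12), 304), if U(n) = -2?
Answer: -57350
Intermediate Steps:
L(m, p) = 276 - m
-57072 - L(U(-12), 304) = -57072 - (276 - 1*(-2)) = -57072 - (276 + 2) = -57072 - 1*278 = -57072 - 278 = -57350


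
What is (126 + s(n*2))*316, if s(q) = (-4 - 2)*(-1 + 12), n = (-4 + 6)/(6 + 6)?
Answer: 18960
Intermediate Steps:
n = ⅙ (n = 2/12 = 2*(1/12) = ⅙ ≈ 0.16667)
s(q) = -66 (s(q) = -6*11 = -66)
(126 + s(n*2))*316 = (126 - 66)*316 = 60*316 = 18960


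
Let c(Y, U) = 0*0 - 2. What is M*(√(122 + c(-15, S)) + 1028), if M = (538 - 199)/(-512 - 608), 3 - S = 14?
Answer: -87123/280 - 339*√30/560 ≈ -314.47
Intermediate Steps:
S = -11 (S = 3 - 1*14 = 3 - 14 = -11)
c(Y, U) = -2 (c(Y, U) = 0 - 2 = -2)
M = -339/1120 (M = 339/(-1120) = 339*(-1/1120) = -339/1120 ≈ -0.30268)
M*(√(122 + c(-15, S)) + 1028) = -339*(√(122 - 2) + 1028)/1120 = -339*(√120 + 1028)/1120 = -339*(2*√30 + 1028)/1120 = -339*(1028 + 2*√30)/1120 = -87123/280 - 339*√30/560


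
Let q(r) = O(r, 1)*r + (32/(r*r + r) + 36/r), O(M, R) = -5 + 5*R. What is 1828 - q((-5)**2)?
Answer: 593616/325 ≈ 1826.5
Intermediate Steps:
q(r) = 32/(r + r**2) + 36/r (q(r) = (-5 + 5*1)*r + (32/(r*r + r) + 36/r) = (-5 + 5)*r + (32/(r**2 + r) + 36/r) = 0*r + (32/(r + r**2) + 36/r) = 0 + (32/(r + r**2) + 36/r) = 32/(r + r**2) + 36/r)
1828 - q((-5)**2) = 1828 - 4*(17 + 9*(-5)**2)/(((-5)**2)*(1 + (-5)**2)) = 1828 - 4*(17 + 9*25)/(25*(1 + 25)) = 1828 - 4*(17 + 225)/(25*26) = 1828 - 4*242/(25*26) = 1828 - 1*484/325 = 1828 - 484/325 = 593616/325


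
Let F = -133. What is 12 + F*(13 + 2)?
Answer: -1983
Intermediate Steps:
12 + F*(13 + 2) = 12 - 133*(13 + 2) = 12 - 133*15 = 12 - 1995 = -1983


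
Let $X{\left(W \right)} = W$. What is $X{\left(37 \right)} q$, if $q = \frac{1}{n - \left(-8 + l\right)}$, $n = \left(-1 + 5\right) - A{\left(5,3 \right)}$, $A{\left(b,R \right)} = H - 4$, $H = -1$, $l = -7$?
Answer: $\frac{37}{24} \approx 1.5417$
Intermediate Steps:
$A{\left(b,R \right)} = -5$ ($A{\left(b,R \right)} = -1 - 4 = -5$)
$n = 9$ ($n = \left(-1 + 5\right) - -5 = 4 + 5 = 9$)
$q = \frac{1}{24}$ ($q = \frac{1}{9 + \left(8 - -7\right)} = \frac{1}{9 + \left(8 + 7\right)} = \frac{1}{9 + 15} = \frac{1}{24} \approx 0.041667$)
$X{\left(37 \right)} q = 37 \cdot \frac{1}{24} = \frac{37}{24}$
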